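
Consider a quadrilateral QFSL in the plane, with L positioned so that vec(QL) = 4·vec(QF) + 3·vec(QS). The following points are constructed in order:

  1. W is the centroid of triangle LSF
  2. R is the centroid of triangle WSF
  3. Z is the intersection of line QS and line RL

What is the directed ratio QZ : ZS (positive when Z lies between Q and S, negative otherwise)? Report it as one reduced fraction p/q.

QZ:ZS = 1/6

Assign Q = (0, 0), F = (1, 0), S = (0, 1), L = (4, 3) — the answer is frame-independent, so this choice is without loss of generality.
1. W is the centroid of triangle LSF ⇒ W = (5/3, 4/3)
2. R is the centroid of triangle WSF ⇒ R = (8/9, 7/9)
3. Z is the intersection of line QS and line RL ⇒ Z = (0, 1/7)
Z = Q + t·(S−Q) with t = 1/7, so QZ:ZS = t:(1−t) = 1/7:6/7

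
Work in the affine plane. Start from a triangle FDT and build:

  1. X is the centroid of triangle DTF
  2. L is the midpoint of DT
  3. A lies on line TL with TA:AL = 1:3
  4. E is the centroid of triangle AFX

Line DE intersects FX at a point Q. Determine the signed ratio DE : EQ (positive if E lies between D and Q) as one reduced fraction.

Work in coordinates with F = (0, 0), D = (1, 0), T = (0, 1).
1. X is the centroid of triangle DTF ⇒ X = (1/3, 1/3)
2. L is the midpoint of DT ⇒ L = (1/2, 1/2)
3. A lies on line TL with TA:AL = 1:3 ⇒ A = (1/8, 7/8)
4. E is the centroid of triangle AFX ⇒ E = (11/72, 29/72)
line DE meets FX at Q = (29/90, 29/90)
E = D + t·(Q−D) with t = 5/4, so DE:EQ = 5/4:-1/4

DE:EQ = -5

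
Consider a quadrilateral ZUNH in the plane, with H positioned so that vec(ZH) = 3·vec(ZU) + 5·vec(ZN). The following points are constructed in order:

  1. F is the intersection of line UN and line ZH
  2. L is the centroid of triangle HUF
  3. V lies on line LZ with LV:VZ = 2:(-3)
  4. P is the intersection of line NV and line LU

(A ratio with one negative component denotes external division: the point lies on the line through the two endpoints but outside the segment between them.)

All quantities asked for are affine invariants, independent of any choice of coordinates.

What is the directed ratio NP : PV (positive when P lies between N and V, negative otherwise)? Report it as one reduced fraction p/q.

NP:PV = 28/45

Work in coordinates with Z = (0, 0), U = (1, 0), N = (0, 1), H = (3, 5).
1. F is the intersection of line UN and line ZH ⇒ F = (3/8, 5/8)
2. L is the centroid of triangle HUF ⇒ L = (35/24, 15/8)
3. V lies on line LZ with LV:VZ = 2:(-3) ⇒ V = (35/8, 45/8)
4. P is the intersection of line NV and line LU ⇒ P = (245/146, 405/146)
P = N + t·(V−N) with t = 28/73, so NP:PV = t:(1−t) = 28/73:45/73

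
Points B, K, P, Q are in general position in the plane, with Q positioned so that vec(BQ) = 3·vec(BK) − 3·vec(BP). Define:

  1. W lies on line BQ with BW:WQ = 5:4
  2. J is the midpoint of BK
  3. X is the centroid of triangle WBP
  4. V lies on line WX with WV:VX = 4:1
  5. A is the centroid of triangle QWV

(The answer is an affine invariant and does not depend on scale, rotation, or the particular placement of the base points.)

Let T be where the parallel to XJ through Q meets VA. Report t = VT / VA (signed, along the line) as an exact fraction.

t = 24/11

Set B = (0, 0), K = (1, 0), P = (0, 1), Q = (3, -3); any affine frame gives the same invariant.
1. W lies on line BQ with BW:WQ = 5:4 ⇒ W = (5/3, -5/3)
2. J is the midpoint of BK ⇒ J = (1/2, 0)
3. X is the centroid of triangle WBP ⇒ X = (5/9, -2/9)
4. V lies on line WX with WV:VX = 4:1 ⇒ V = (7/9, -23/45)
5. A is the centroid of triangle QWV ⇒ A = (49/27, -233/135)
through Q parallel to XJ: direction (-1/18, 2/9); meets VA at T = (301/99, -313/99)
T = V + t·(A−V) with t = 24/11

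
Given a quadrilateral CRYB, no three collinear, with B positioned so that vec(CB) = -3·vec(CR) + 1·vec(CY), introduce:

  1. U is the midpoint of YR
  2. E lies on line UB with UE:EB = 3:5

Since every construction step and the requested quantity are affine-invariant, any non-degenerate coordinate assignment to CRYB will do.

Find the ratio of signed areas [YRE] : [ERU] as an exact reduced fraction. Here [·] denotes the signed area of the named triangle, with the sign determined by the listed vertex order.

Assign C = (0, 0), R = (1, 0), Y = (0, 1), B = (-3, 1) — the answer is frame-independent, so this choice is without loss of generality.
1. U is the midpoint of YR ⇒ U = (1/2, 1/2)
2. E lies on line UB with UE:EB = 3:5 ⇒ E = (-13/16, 11/16)
2·[YRE] = -9/8, 2·[ERU] = 9/16
[YRE]:[ERU] = -9/8:9/16 = -2

[YRE]:[ERU] = -2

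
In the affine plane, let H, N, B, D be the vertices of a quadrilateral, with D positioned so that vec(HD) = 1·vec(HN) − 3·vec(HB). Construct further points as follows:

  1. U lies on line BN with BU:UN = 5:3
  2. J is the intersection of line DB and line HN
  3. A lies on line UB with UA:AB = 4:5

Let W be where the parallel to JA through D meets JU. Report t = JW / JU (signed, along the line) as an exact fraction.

Set H = (0, 0), N = (1, 0), B = (0, 1), D = (1, -3); any affine frame gives the same invariant.
1. U lies on line BN with BU:UN = 5:3 ⇒ U = (5/8, 3/8)
2. J is the intersection of line DB and line HN ⇒ J = (1/4, 0)
3. A lies on line UB with UA:AB = 4:5 ⇒ A = (25/72, 47/72)
through D parallel to JA: direction (7/72, 47/72); meets JU at W = (53/32, 45/32)
W = J + t·(U−J) with t = 15/4

t = 15/4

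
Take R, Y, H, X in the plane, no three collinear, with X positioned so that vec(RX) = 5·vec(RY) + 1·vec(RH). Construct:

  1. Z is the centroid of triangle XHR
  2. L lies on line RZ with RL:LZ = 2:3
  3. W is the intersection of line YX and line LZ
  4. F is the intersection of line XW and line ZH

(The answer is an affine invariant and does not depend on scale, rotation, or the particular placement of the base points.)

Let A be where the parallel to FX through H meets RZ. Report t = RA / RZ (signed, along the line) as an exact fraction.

Assign R = (0, 0), Y = (1, 0), H = (0, 1), X = (5, 1) — the answer is frame-independent, so this choice is without loss of generality.
1. Z is the centroid of triangle XHR ⇒ Z = (5/3, 2/3)
2. L lies on line RZ with RL:LZ = 2:3 ⇒ L = (2/3, 4/15)
3. W is the intersection of line YX and line LZ ⇒ W = (-5/3, -2/3)
4. F is the intersection of line XW and line ZH ⇒ F = (25/9, 4/9)
through H parallel to FX: direction (20/9, 5/9); meets RZ at A = (20/3, 8/3)
A = R + t·(Z−R) with t = 4

t = 4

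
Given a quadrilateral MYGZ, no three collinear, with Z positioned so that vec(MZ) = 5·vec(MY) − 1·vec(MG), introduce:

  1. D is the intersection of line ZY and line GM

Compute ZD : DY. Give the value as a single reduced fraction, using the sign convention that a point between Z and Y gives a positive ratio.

Choose coordinates M = (0, 0), Y = (1, 0), G = (0, 1), Z = (5, -1).
1. D is the intersection of line ZY and line GM ⇒ D = (0, 1/4)
D = Z + t·(Y−Z) with t = 5/4, so ZD:DY = t:(1−t) = 5/4:-1/4

ZD:DY = -5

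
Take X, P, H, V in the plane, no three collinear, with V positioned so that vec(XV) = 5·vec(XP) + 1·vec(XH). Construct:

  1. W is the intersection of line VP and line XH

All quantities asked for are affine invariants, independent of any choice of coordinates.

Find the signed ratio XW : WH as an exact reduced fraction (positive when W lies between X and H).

Set X = (0, 0), P = (1, 0), H = (0, 1), V = (5, 1); any affine frame gives the same invariant.
1. W is the intersection of line VP and line XH ⇒ W = (0, -1/4)
W = X + t·(H−X) with t = -1/4, so XW:WH = t:(1−t) = -1/4:5/4

XW:WH = -1/5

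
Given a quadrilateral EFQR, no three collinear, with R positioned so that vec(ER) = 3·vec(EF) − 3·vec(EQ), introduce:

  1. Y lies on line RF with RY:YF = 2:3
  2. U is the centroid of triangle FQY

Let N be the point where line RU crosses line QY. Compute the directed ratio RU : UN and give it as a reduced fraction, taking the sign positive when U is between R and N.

RU:UN = -3

Set E = (0, 0), F = (1, 0), Q = (0, 1), R = (3, -3); any affine frame gives the same invariant.
1. Y lies on line RF with RY:YF = 2:3 ⇒ Y = (11/5, -9/5)
2. U is the centroid of triangle FQY ⇒ U = (16/15, -4/15)
line RU meets QY at N = (77/45, -53/45)
U = R + t·(N−R) with t = 3/2, so RU:UN = 3/2:-1/2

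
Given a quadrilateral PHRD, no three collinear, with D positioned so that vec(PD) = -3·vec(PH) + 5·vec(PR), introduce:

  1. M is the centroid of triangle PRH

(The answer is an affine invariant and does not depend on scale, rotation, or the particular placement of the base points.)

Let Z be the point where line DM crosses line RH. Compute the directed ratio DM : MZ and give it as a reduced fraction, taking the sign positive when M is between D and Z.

DM:MZ = -4

Assign P = (0, 0), H = (1, 0), R = (0, 1), D = (-3, 5) — the answer is frame-independent, so this choice is without loss of generality.
1. M is the centroid of triangle PRH ⇒ M = (1/3, 1/3)
line DM meets RH at Z = (-1/2, 3/2)
M = D + t·(Z−D) with t = 4/3, so DM:MZ = 4/3:-1/3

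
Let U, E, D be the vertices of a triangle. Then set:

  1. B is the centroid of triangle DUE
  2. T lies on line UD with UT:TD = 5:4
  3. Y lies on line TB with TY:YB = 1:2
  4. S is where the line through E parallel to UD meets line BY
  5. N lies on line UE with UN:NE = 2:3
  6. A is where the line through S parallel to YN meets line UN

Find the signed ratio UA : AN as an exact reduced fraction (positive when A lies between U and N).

Assign U = (0, 0), E = (1, 0), D = (0, 1) — the answer is frame-independent, so this choice is without loss of generality.
1. B is the centroid of triangle DUE ⇒ B = (1/3, 1/3)
2. T lies on line UD with UT:TD = 5:4 ⇒ T = (0, 5/9)
3. Y lies on line TB with TY:YB = 1:2 ⇒ Y = (1/9, 13/27)
4. S is where the line through E parallel to UD meets line BY ⇒ S = (1, -1/9)
5. N lies on line UE with UN:NE = 2:3 ⇒ N = (2/5, 0)
6. A is where the line through S parallel to YN meets line UN ⇒ A = (14/15, 0)
A = U + t·(N−U) with t = 7/3, so UA:AN = t:(1−t) = 7/3:-4/3

UA:AN = -7/4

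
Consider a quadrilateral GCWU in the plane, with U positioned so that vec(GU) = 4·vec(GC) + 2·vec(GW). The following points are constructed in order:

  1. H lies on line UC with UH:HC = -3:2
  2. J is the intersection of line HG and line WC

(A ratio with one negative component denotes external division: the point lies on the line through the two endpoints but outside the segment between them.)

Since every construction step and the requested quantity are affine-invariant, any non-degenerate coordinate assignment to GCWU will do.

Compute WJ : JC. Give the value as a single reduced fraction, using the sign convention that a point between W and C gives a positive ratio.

Choose coordinates G = (0, 0), C = (1, 0), W = (0, 1), U = (4, 2).
1. H lies on line UC with UH:HC = -3:2 ⇒ H = (-5, -4)
2. J is the intersection of line HG and line WC ⇒ J = (5/9, 4/9)
J = W + t·(C−W) with t = 5/9, so WJ:JC = t:(1−t) = 5/9:4/9

WJ:JC = 5/4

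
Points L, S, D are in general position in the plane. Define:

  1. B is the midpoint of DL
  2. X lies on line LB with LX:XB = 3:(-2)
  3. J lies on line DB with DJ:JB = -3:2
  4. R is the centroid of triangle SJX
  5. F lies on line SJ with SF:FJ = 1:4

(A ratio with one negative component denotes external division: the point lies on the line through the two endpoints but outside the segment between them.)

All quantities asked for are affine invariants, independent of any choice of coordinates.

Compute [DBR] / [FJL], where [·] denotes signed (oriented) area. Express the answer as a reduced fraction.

Choose coordinates L = (0, 0), S = (1, 0), D = (0, 1).
1. B is the midpoint of DL ⇒ B = (0, 1/2)
2. X lies on line LB with LX:XB = 3:(-2) ⇒ X = (0, 3/2)
3. J lies on line DB with DJ:JB = -3:2 ⇒ J = (0, -1/2)
4. R is the centroid of triangle SJX ⇒ R = (1/3, 1/3)
5. F lies on line SJ with SF:FJ = 1:4 ⇒ F = (4/5, -1/10)
2·[DBR] = 1/6, 2·[FJL] = -2/5
[DBR]:[FJL] = 1/6:-2/5 = -5/12

[DBR]:[FJL] = -5/12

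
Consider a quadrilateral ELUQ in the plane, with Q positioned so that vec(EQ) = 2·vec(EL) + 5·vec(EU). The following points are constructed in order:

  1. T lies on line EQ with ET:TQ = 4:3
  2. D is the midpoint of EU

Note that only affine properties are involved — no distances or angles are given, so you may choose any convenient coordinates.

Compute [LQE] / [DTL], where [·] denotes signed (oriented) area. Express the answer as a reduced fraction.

Assign E = (0, 0), L = (1, 0), U = (0, 1), Q = (2, 5) — the answer is frame-independent, so this choice is without loss of generality.
1. T lies on line EQ with ET:TQ = 4:3 ⇒ T = (8/7, 20/7)
2. D is the midpoint of EU ⇒ D = (0, 1/2)
2·[LQE] = 5, 2·[DTL] = -41/14
[LQE]:[DTL] = 5:-41/14 = -70/41

[LQE]:[DTL] = -70/41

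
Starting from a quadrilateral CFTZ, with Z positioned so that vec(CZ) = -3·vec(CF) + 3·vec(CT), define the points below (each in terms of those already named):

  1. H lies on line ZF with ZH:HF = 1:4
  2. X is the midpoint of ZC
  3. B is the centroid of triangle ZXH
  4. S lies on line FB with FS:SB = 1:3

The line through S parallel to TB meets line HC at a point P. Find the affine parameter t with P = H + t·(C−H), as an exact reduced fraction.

t = 29/75

Choose coordinates C = (0, 0), F = (1, 0), T = (0, 1), Z = (-3, 3).
1. H lies on line ZF with ZH:HF = 1:4 ⇒ H = (-11/5, 12/5)
2. X is the midpoint of ZC ⇒ X = (-3/2, 3/2)
3. B is the centroid of triangle ZXH ⇒ B = (-67/30, 23/10)
4. S lies on line FB with FS:SB = 1:3 ⇒ S = (23/120, 23/40)
through S parallel to TB: direction (-67/30, 13/10); meets HC at P = (-506/375, 184/125)
P = H + t·(C−H) with t = 29/75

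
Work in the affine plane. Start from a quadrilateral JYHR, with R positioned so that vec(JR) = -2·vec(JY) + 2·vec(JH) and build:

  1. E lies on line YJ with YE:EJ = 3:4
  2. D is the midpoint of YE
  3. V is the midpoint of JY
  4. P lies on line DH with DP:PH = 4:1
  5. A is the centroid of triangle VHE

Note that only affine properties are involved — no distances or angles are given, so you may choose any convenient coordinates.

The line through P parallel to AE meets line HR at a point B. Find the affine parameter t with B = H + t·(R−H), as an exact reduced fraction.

Set J = (0, 0), Y = (1, 0), H = (0, 1), R = (-2, 2); any affine frame gives the same invariant.
1. E lies on line YJ with YE:EJ = 3:4 ⇒ E = (4/7, 0)
2. D is the midpoint of YE ⇒ D = (11/14, 0)
3. V is the midpoint of JY ⇒ V = (1/2, 0)
4. P lies on line DH with DP:PH = 4:1 ⇒ P = (11/70, 4/5)
5. A is the centroid of triangle VHE ⇒ A = (5/14, 1/3)
through P parallel to AE: direction (3/14, -1/3); meets HR at B = (4/95, 93/95)
B = H + t·(R−H) with t = -2/95

t = -2/95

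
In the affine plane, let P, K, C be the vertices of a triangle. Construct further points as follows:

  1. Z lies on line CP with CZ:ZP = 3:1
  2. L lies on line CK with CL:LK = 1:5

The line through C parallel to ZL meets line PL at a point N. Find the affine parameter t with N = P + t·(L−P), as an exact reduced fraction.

t = 4

Assign P = (0, 0), K = (1, 0), C = (0, 1) — the answer is frame-independent, so this choice is without loss of generality.
1. Z lies on line CP with CZ:ZP = 3:1 ⇒ Z = (0, 1/4)
2. L lies on line CK with CL:LK = 1:5 ⇒ L = (1/6, 5/6)
through C parallel to ZL: direction (1/6, 7/12); meets PL at N = (2/3, 10/3)
N = P + t·(L−P) with t = 4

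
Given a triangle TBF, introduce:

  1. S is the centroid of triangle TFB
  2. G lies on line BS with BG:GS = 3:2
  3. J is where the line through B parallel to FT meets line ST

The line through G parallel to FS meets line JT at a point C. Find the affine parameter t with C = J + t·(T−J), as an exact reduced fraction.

Set T = (0, 0), B = (1, 0), F = (0, 1); any affine frame gives the same invariant.
1. S is the centroid of triangle TFB ⇒ S = (1/3, 1/3)
2. G lies on line BS with BG:GS = 3:2 ⇒ G = (3/5, 1/5)
3. J is where the line through B parallel to FT meets line ST ⇒ J = (1, 1)
through G parallel to FS: direction (1/3, -2/3); meets JT at C = (7/15, 7/15)
C = J + t·(T−J) with t = 8/15

t = 8/15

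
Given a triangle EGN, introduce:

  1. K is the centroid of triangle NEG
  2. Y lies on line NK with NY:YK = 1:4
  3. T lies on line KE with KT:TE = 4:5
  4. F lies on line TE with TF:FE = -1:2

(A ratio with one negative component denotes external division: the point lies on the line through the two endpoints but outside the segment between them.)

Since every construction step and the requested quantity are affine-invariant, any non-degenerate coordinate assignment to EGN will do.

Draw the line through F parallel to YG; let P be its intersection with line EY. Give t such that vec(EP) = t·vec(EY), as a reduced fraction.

t = 10/13

Assign E = (0, 0), G = (1, 0), N = (0, 1) — the answer is frame-independent, so this choice is without loss of generality.
1. K is the centroid of triangle NEG ⇒ K = (1/3, 1/3)
2. Y lies on line NK with NY:YK = 1:4 ⇒ Y = (1/15, 13/15)
3. T lies on line KE with KT:TE = 4:5 ⇒ T = (5/27, 5/27)
4. F lies on line TE with TF:FE = -1:2 ⇒ F = (10/27, 10/27)
through F parallel to YG: direction (14/15, -13/15); meets EY at P = (2/39, 2/3)
P = E + t·(Y−E) with t = 10/13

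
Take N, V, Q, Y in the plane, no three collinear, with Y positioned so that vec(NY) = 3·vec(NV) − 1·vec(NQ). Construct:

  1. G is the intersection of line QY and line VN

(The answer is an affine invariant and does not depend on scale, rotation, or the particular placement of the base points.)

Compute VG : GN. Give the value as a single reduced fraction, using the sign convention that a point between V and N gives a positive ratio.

VG:GN = -1/3

Work in coordinates with N = (0, 0), V = (1, 0), Q = (0, 1), Y = (3, -1).
1. G is the intersection of line QY and line VN ⇒ G = (3/2, 0)
G = V + t·(N−V) with t = -1/2, so VG:GN = t:(1−t) = -1/2:3/2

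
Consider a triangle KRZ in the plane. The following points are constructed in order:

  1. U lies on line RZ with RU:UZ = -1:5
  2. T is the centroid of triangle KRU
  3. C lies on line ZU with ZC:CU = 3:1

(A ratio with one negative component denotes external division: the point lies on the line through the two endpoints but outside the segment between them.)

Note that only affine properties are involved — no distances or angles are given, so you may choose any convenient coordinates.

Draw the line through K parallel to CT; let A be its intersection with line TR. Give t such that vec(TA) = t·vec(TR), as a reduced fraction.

Set K = (0, 0), R = (1, 0), Z = (0, 1); any affine frame gives the same invariant.
1. U lies on line RZ with RU:UZ = -1:5 ⇒ U = (5/4, -1/4)
2. T is the centroid of triangle KRU ⇒ T = (3/4, -1/12)
3. C lies on line ZU with ZC:CU = 3:1 ⇒ C = (15/16, 1/16)
through K parallel to CT: direction (-3/16, -7/48); meets TR at A = (-3/4, -7/12)
A = T + t·(R−T) with t = -6

t = -6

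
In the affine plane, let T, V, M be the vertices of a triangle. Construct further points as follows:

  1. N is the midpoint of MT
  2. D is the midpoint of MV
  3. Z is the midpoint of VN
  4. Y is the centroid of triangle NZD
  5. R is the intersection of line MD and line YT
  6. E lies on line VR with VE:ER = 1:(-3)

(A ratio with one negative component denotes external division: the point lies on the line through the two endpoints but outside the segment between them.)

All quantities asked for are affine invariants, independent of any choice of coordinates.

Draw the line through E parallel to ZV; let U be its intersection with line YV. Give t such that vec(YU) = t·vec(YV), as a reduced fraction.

Assign T = (0, 0), V = (1, 0), M = (0, 1) — the answer is frame-independent, so this choice is without loss of generality.
1. N is the midpoint of MT ⇒ N = (0, 1/2)
2. D is the midpoint of MV ⇒ D = (1/2, 1/2)
3. Z is the midpoint of VN ⇒ Z = (1/2, 1/4)
4. Y is the centroid of triangle NZD ⇒ Y = (1/3, 5/12)
5. R is the intersection of line MD and line YT ⇒ R = (4/9, 5/9)
6. E lies on line VR with VE:ER = 1:(-3) ⇒ E = (23/18, -5/18)
through E parallel to ZV: direction (1/2, -1/4); meets YV at U = (19/9, -25/36)
U = Y + t·(V−Y) with t = 8/3

t = 8/3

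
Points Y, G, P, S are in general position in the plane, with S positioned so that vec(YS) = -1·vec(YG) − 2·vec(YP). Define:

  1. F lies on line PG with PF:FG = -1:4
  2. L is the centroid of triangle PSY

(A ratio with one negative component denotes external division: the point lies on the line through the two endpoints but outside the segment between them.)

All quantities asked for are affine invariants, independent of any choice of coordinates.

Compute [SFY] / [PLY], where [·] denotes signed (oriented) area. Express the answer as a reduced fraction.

[SFY]:[PLY] = -6

Work in coordinates with Y = (0, 0), G = (1, 0), P = (0, 1), S = (-1, -2).
1. F lies on line PG with PF:FG = -1:4 ⇒ F = (-1/3, 4/3)
2. L is the centroid of triangle PSY ⇒ L = (-1/3, -1/3)
2·[SFY] = -2, 2·[PLY] = 1/3
[SFY]:[PLY] = -2:1/3 = -6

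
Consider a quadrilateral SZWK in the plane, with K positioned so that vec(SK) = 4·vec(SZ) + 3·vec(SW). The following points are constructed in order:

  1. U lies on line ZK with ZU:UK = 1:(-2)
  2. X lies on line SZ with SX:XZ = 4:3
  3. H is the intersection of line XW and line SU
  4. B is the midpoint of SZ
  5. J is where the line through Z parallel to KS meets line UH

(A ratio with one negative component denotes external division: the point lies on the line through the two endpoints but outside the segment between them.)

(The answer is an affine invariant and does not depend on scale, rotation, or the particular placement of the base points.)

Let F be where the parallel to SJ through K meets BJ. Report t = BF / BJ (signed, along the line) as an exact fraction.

t = -3

Assign S = (0, 0), Z = (1, 0), W = (0, 1), K = (4, 3) — the answer is frame-independent, so this choice is without loss of generality.
1. U lies on line ZK with ZU:UK = 1:(-2) ⇒ U = (-2, -3)
2. X lies on line SZ with SX:XZ = 4:3 ⇒ X = (4/7, 0)
3. H is the intersection of line XW and line SU ⇒ H = (4/13, 6/13)
4. B is the midpoint of SZ ⇒ B = (1/2, 0)
5. J is where the line through Z parallel to KS meets line UH ⇒ J = (-1, -3/2)
through K parallel to SJ: direction (-1, -3/2); meets BJ at F = (5, 9/2)
F = B + t·(J−B) with t = -3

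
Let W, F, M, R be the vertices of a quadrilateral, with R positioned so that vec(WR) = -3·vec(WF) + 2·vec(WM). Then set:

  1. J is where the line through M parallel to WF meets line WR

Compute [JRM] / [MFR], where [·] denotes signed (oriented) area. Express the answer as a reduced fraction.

Set W = (0, 0), F = (1, 0), M = (0, 1), R = (-3, 2); any affine frame gives the same invariant.
1. J is where the line through M parallel to WF meets line WR ⇒ J = (-3/2, 1)
2·[JRM] = -3/2, 2·[MFR] = -2
[JRM]:[MFR] = -3/2:-2 = 3/4

[JRM]:[MFR] = 3/4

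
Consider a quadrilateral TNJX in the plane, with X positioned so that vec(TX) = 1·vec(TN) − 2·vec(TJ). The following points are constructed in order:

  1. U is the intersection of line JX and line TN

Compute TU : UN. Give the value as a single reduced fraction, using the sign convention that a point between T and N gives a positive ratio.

TU:UN = 1/2

Choose coordinates T = (0, 0), N = (1, 0), J = (0, 1), X = (1, -2).
1. U is the intersection of line JX and line TN ⇒ U = (1/3, 0)
U = T + t·(N−T) with t = 1/3, so TU:UN = t:(1−t) = 1/3:2/3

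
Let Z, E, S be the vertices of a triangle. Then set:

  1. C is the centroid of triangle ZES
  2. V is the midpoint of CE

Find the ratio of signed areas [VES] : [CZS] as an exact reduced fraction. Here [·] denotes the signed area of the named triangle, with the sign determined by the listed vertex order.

Assign Z = (0, 0), E = (1, 0), S = (0, 1) — the answer is frame-independent, so this choice is without loss of generality.
1. C is the centroid of triangle ZES ⇒ C = (1/3, 1/3)
2. V is the midpoint of CE ⇒ V = (2/3, 1/6)
2·[VES] = 1/6, 2·[CZS] = -1/3
[VES]:[CZS] = 1/6:-1/3 = -1/2

[VES]:[CZS] = -1/2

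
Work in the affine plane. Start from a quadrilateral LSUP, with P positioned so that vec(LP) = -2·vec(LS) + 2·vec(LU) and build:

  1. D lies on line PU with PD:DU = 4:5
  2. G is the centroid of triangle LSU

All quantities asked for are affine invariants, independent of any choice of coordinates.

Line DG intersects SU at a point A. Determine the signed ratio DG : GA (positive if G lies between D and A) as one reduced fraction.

Set L = (0, 0), S = (1, 0), U = (0, 1), P = (-2, 2); any affine frame gives the same invariant.
1. D lies on line PU with PD:DU = 4:5 ⇒ D = (-10/9, 14/9)
2. G is the centroid of triangle LSU ⇒ G = (1/3, 1/3)
line DG meets SU at A = (5/2, -3/2)
G = D + t·(A−D) with t = 2/5, so DG:GA = 2/5:3/5

DG:GA = 2/3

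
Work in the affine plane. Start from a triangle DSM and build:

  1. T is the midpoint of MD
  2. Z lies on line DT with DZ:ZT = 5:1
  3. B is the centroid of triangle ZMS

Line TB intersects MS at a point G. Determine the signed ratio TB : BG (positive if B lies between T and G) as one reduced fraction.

TB:BG = 11/7

Assign D = (0, 0), S = (1, 0), M = (0, 1) — the answer is frame-independent, so this choice is without loss of generality.
1. T is the midpoint of MD ⇒ T = (0, 1/2)
2. Z lies on line DT with DZ:ZT = 5:1 ⇒ Z = (0, 5/12)
3. B is the centroid of triangle ZMS ⇒ B = (1/3, 17/36)
line TB meets MS at G = (6/11, 5/11)
B = T + t·(G−T) with t = 11/18, so TB:BG = 11/18:7/18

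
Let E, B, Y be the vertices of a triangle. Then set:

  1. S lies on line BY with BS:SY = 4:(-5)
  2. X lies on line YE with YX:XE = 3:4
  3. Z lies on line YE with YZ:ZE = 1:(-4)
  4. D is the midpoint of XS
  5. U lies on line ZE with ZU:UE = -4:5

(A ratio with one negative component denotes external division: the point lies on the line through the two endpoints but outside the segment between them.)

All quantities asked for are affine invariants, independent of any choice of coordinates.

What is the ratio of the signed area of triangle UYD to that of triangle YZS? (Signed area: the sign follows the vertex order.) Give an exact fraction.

[UYD]:[YZS] = -17/2

Choose coordinates E = (0, 0), B = (1, 0), Y = (0, 1).
1. S lies on line BY with BS:SY = 4:(-5) ⇒ S = (5, -4)
2. X lies on line YE with YX:XE = 3:4 ⇒ X = (0, 4/7)
3. Z lies on line YE with YZ:ZE = 1:(-4) ⇒ Z = (0, 4/3)
4. D is the midpoint of XS ⇒ D = (5/2, -12/7)
5. U lies on line ZE with ZU:UE = -4:5 ⇒ U = (0, 20/3)
2·[UYD] = 85/6, 2·[YZS] = -5/3
[UYD]:[YZS] = 85/6:-5/3 = -17/2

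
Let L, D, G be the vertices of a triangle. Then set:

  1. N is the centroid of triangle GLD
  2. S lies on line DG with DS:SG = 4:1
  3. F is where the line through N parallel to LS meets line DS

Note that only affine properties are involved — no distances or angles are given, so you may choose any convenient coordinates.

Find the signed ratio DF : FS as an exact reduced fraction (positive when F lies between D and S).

DF:FS = 3

Work in coordinates with L = (0, 0), D = (1, 0), G = (0, 1).
1. N is the centroid of triangle GLD ⇒ N = (1/3, 1/3)
2. S lies on line DG with DS:SG = 4:1 ⇒ S = (1/5, 4/5)
3. F is where the line through N parallel to LS meets line DS ⇒ F = (2/5, 3/5)
F = D + t·(S−D) with t = 3/4, so DF:FS = t:(1−t) = 3/4:1/4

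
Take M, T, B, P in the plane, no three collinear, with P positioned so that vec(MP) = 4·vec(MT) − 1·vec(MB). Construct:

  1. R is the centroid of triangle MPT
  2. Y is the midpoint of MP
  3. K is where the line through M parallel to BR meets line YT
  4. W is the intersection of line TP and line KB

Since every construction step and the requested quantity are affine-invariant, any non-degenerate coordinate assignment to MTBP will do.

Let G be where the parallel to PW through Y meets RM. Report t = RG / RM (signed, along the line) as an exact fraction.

Assign M = (0, 0), T = (1, 0), B = (0, 1), P = (4, -1) — the answer is frame-independent, so this choice is without loss of generality.
1. R is the centroid of triangle MPT ⇒ R = (5/3, -1/3)
2. Y is the midpoint of MP ⇒ Y = (2, -1/2)
3. K is where the line through M parallel to BR meets line YT ⇒ K = (-5/3, 4/3)
4. W is the intersection of line TP and line KB ⇒ W = (-5, 2)
through Y parallel to PW: direction (-9, 3); meets RM at G = (5/4, -1/4)
G = R + t·(M−R) with t = 1/4

t = 1/4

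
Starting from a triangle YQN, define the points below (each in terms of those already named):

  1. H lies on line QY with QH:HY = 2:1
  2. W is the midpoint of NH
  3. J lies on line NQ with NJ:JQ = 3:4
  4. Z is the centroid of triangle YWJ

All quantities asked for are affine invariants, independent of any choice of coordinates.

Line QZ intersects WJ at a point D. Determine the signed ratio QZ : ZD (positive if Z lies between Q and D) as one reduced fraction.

Assign Y = (0, 0), Q = (1, 0), N = (0, 1) — the answer is frame-independent, so this choice is without loss of generality.
1. H lies on line QY with QH:HY = 2:1 ⇒ H = (1/3, 0)
2. W is the midpoint of NH ⇒ W = (1/6, 1/2)
3. J lies on line NQ with NJ:JQ = 3:4 ⇒ J = (3/7, 4/7)
4. Z is the centroid of triangle YWJ ⇒ Z = (25/126, 5/14)
line QZ meets WJ at D = (-5/399, 60/133)
Z = Q + t·(D−Q) with t = 19/24, so QZ:ZD = 19/24:5/24

QZ:ZD = 19/5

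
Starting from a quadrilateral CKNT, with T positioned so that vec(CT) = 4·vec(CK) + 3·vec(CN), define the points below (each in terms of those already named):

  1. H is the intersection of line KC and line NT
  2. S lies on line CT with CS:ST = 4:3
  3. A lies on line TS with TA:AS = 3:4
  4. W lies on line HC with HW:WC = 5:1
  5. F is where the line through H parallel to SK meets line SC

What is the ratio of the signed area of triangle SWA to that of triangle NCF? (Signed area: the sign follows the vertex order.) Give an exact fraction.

Assign C = (0, 0), K = (1, 0), N = (0, 1), T = (4, 3) — the answer is frame-independent, so this choice is without loss of generality.
1. H is the intersection of line KC and line NT ⇒ H = (-2, 0)
2. S lies on line CT with CS:ST = 4:3 ⇒ S = (16/7, 12/7)
3. A lies on line TS with TA:AS = 3:4 ⇒ A = (160/49, 120/49)
4. W lies on line HC with HW:WC = 5:1 ⇒ W = (-1/3, 0)
5. F is where the line through H parallel to SK meets line SC ⇒ F = (-32/7, -24/7)
2·[SWA] = -12/49, 2·[NCF] = -32/7
[SWA]:[NCF] = -12/49:-32/7 = 3/56

[SWA]:[NCF] = 3/56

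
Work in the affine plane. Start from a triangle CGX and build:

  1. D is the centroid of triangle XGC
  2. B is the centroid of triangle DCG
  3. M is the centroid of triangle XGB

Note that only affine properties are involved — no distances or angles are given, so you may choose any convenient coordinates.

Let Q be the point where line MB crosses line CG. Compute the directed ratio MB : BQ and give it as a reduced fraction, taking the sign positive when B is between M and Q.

MB:BQ = 7/3

Set C = (0, 0), G = (1, 0), X = (0, 1); any affine frame gives the same invariant.
1. D is the centroid of triangle XGC ⇒ D = (1/3, 1/3)
2. B is the centroid of triangle DCG ⇒ B = (4/9, 1/9)
3. M is the centroid of triangle XGB ⇒ M = (13/27, 10/27)
line MB meets CG at Q = (3/7, 0)
B = M + t·(Q−M) with t = 7/10, so MB:BQ = 7/10:3/10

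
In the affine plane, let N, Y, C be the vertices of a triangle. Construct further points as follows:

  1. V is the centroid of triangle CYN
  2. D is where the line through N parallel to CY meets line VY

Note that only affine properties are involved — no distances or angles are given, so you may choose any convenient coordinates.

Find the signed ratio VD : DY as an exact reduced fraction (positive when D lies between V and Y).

VD:DY = -2/3

Assign N = (0, 0), Y = (1, 0), C = (0, 1) — the answer is frame-independent, so this choice is without loss of generality.
1. V is the centroid of triangle CYN ⇒ V = (1/3, 1/3)
2. D is where the line through N parallel to CY meets line VY ⇒ D = (-1, 1)
D = V + t·(Y−V) with t = -2, so VD:DY = t:(1−t) = -2:3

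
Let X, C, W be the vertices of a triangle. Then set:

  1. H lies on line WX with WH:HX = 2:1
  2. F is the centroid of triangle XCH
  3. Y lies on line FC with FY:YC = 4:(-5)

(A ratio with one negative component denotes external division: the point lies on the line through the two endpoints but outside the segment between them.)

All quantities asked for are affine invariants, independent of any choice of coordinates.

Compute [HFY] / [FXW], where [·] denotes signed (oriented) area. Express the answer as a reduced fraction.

Choose coordinates X = (0, 0), C = (1, 0), W = (0, 1).
1. H lies on line WX with WH:HX = 2:1 ⇒ H = (0, 1/3)
2. F is the centroid of triangle XCH ⇒ F = (1/3, 1/9)
3. Y lies on line FC with FY:YC = 4:(-5) ⇒ Y = (-7/3, 5/9)
2·[HFY] = -4/9, 2·[FXW] = -1/3
[HFY]:[FXW] = -4/9:-1/3 = 4/3

[HFY]:[FXW] = 4/3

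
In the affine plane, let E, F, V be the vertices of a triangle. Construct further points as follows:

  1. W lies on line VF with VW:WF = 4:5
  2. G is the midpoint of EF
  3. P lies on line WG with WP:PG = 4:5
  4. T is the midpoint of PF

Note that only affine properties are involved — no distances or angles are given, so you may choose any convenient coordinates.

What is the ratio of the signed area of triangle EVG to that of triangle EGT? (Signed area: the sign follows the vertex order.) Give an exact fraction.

Assign E = (0, 0), F = (1, 0), V = (0, 1) — the answer is frame-independent, so this choice is without loss of generality.
1. W lies on line VF with VW:WF = 4:5 ⇒ W = (4/9, 5/9)
2. G is the midpoint of EF ⇒ G = (1/2, 0)
3. P lies on line WG with WP:PG = 4:5 ⇒ P = (38/81, 25/81)
4. T is the midpoint of PF ⇒ T = (119/162, 25/162)
2·[EVG] = -1/2, 2·[EGT] = 25/324
[EVG]:[EGT] = -1/2:25/324 = -162/25

[EVG]:[EGT] = -162/25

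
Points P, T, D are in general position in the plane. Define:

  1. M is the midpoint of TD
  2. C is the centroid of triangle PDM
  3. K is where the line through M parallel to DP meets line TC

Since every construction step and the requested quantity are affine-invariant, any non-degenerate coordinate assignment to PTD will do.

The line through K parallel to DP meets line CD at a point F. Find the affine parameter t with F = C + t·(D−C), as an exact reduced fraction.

Choose coordinates P = (0, 0), T = (1, 0), D = (0, 1).
1. M is the midpoint of TD ⇒ M = (1/2, 1/2)
2. C is the centroid of triangle PDM ⇒ C = (1/6, 1/2)
3. K is where the line through M parallel to DP meets line TC ⇒ K = (1/2, 3/10)
through K parallel to DP: direction (0, -1); meets CD at F = (1/2, -1/2)
F = C + t·(D−C) with t = -2

t = -2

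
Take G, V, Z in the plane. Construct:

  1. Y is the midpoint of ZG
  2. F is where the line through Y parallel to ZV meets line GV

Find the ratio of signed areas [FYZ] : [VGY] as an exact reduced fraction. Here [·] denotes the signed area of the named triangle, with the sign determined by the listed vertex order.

Choose coordinates G = (0, 0), V = (1, 0), Z = (0, 1).
1. Y is the midpoint of ZG ⇒ Y = (0, 1/2)
2. F is where the line through Y parallel to ZV meets line GV ⇒ F = (1/2, 0)
2·[FYZ] = -1/4, 2·[VGY] = -1/2
[FYZ]:[VGY] = -1/4:-1/2 = 1/2

[FYZ]:[VGY] = 1/2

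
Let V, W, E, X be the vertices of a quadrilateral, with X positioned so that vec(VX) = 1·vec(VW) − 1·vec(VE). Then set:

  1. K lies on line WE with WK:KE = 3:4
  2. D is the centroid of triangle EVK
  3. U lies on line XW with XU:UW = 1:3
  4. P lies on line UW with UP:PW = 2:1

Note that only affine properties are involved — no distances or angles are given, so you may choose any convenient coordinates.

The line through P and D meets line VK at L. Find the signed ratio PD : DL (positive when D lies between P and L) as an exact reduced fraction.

PD:DL = -4

Assign V = (0, 0), W = (1, 0), E = (0, 1), X = (1, -1) — the answer is frame-independent, so this choice is without loss of generality.
1. K lies on line WE with WK:KE = 3:4 ⇒ K = (4/7, 3/7)
2. D is the centroid of triangle EVK ⇒ D = (4/21, 10/21)
3. U lies on line XW with XU:UW = 1:3 ⇒ U = (1, -3/4)
4. P lies on line UW with UP:PW = 2:1 ⇒ P = (1, -1/4)
line PD meets VK at L = (11/28, 33/112)
D = P + t·(L−P) with t = 4/3, so PD:DL = 4/3:-1/3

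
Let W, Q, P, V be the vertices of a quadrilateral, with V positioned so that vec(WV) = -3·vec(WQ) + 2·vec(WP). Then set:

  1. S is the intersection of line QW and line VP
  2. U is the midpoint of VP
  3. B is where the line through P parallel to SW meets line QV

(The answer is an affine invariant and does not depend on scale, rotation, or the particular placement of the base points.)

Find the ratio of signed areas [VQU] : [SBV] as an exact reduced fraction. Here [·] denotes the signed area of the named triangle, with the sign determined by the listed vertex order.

[VQU]:[SBV] = -1/2

Set W = (0, 0), Q = (1, 0), P = (0, 1), V = (-3, 2); any affine frame gives the same invariant.
1. S is the intersection of line QW and line VP ⇒ S = (3, 0)
2. U is the midpoint of VP ⇒ U = (-3/2, 3/2)
3. B is where the line through P parallel to SW meets line QV ⇒ B = (-1, 1)
2·[VQU] = 1, 2·[SBV] = -2
[VQU]:[SBV] = 1:-2 = -1/2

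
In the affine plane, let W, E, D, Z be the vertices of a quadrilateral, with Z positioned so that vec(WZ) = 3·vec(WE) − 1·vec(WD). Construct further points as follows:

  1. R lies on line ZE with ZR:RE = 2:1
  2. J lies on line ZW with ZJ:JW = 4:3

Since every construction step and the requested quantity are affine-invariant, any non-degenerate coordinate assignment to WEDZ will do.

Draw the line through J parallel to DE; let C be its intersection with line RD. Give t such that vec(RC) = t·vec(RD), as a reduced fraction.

Set W = (0, 0), E = (1, 0), D = (0, 1), Z = (3, -1); any affine frame gives the same invariant.
1. R lies on line ZE with ZR:RE = 2:1 ⇒ R = (5/3, -1/3)
2. J lies on line ZW with ZJ:JW = 4:3 ⇒ J = (9/7, -3/7)
through J parallel to DE: direction (1, -1); meets RD at C = (-5/7, 11/7)
C = R + t·(D−R) with t = 10/7

t = 10/7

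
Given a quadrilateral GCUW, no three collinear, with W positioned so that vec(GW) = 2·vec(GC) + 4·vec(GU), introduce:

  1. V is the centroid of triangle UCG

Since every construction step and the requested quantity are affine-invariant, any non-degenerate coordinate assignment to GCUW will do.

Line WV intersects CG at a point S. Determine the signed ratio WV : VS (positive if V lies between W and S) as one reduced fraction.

WV:VS = 11

Choose coordinates G = (0, 0), C = (1, 0), U = (0, 1), W = (2, 4).
1. V is the centroid of triangle UCG ⇒ V = (1/3, 1/3)
line WV meets CG at S = (2/11, 0)
V = W + t·(S−W) with t = 11/12, so WV:VS = 11/12:1/12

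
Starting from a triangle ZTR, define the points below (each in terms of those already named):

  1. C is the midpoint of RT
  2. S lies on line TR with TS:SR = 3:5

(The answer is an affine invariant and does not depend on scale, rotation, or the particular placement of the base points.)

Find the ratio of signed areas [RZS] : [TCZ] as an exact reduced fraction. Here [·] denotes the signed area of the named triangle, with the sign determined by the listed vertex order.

[RZS]:[TCZ] = 5/4

Choose coordinates Z = (0, 0), T = (1, 0), R = (0, 1).
1. C is the midpoint of RT ⇒ C = (1/2, 1/2)
2. S lies on line TR with TS:SR = 3:5 ⇒ S = (5/8, 3/8)
2·[RZS] = 5/8, 2·[TCZ] = 1/2
[RZS]:[TCZ] = 5/8:1/2 = 5/4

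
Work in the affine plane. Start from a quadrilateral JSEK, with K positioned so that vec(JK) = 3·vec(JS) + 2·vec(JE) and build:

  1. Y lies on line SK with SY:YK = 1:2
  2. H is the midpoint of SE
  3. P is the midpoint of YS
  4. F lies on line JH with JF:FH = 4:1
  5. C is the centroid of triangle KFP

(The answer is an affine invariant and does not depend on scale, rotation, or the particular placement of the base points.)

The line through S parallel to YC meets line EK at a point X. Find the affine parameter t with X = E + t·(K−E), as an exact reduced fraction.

Work in coordinates with J = (0, 0), S = (1, 0), E = (0, 1), K = (3, 2).
1. Y lies on line SK with SY:YK = 1:2 ⇒ Y = (5/3, 2/3)
2. H is the midpoint of SE ⇒ H = (1/2, 1/2)
3. P is the midpoint of YS ⇒ P = (4/3, 1/3)
4. F lies on line JH with JF:FH = 4:1 ⇒ F = (2/5, 2/5)
5. C is the centroid of triangle KFP ⇒ C = (71/45, 41/45)
through S parallel to YC: direction (-4/45, 11/45); meets EK at X = (21/37, 44/37)
X = E + t·(K−E) with t = 7/37

t = 7/37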